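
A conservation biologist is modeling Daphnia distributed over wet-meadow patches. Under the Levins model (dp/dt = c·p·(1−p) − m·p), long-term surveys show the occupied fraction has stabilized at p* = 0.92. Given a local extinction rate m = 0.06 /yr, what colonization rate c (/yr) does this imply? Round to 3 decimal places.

0.750

At equilibrium c(1−p*) = m, so c = m/(1−p*).
c = 0.06/(1 − 0.92) = 0.06/0.0800 = 0.7500.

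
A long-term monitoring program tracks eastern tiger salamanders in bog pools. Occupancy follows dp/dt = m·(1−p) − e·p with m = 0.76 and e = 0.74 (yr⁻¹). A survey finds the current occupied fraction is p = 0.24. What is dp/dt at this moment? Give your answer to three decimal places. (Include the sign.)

0.400

Colonization term: m·(1−p) = 0.76×0.7600 = 0.57760.
Extinction term: e·p = 0.17760.
dp/dt = 0.57760 − 0.17760 = 0.40000.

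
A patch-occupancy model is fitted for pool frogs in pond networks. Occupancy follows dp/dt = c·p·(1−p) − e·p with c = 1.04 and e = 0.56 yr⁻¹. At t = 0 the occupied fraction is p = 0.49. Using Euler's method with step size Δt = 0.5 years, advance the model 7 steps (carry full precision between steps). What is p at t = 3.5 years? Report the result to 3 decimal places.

Update rule: p ← p + [c·p·(1−p) − e·p]·Δt with Δt = 0.5.
step 1: Δp = -0.00725, p = 0.48275
step 2: Δp = -0.00532, p = 0.47742
step 3: Δp = -0.00394, p = 0.47348
step 4: Δp = -0.00294, p = 0.47054
step 5: Δp = -0.00220, p = 0.46834
step 6: Δp = -0.00166, p = 0.46668
step 7: Δp = -0.00125, p = 0.46543

0.465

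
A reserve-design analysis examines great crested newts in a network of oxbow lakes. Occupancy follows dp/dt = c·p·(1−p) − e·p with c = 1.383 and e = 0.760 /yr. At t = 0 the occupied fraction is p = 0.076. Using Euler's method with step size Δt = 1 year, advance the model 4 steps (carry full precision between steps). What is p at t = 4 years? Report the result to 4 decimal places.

0.3046

Update rule: p ← p + [c·p·(1−p) − e·p]·Δt with Δt = 1.
  1  |  dp/dt·Δt = +0.039360  |  p_1 = 0.115360
  2  |  dp/dt·Δt = +0.053464  |  p_2 = 0.168824
  3  |  dp/dt·Δt = +0.065760  |  p_3 = 0.234584
  4  |  dp/dt·Δt = +0.070040  |  p_4 = 0.304624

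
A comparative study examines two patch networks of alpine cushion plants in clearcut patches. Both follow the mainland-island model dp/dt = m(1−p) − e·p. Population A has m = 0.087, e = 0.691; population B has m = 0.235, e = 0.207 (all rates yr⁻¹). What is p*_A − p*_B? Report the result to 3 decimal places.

-0.420

A: p*_A = m/(m+e) = 0.087/0.7780 = 0.1118.
B: p*_B = 0.235/0.4420 = 0.5317.
p*_A − p*_B = 0.1118 − 0.5317 = -0.4198.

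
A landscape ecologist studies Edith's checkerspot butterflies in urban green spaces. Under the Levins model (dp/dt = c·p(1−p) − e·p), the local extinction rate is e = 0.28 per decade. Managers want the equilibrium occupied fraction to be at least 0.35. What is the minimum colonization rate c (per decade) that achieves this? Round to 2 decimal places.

p* = 1 − e/c ≥ 0.35 requires e/c ≤ 0.6500, i.e. c ≥ e/0.6500.
c_min = 0.28/0.6500 = 0.4308.

0.43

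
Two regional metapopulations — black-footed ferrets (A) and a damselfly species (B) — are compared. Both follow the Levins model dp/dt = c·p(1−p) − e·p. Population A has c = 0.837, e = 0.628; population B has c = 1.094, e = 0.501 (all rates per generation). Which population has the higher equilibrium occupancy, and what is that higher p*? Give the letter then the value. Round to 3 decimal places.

B, 0.542

A: p*_A = 1 − 0.628/0.837 = 0.2497.
B: p*_B = 1 − 0.501/1.094 = 0.5420.
B is higher at 0.5420.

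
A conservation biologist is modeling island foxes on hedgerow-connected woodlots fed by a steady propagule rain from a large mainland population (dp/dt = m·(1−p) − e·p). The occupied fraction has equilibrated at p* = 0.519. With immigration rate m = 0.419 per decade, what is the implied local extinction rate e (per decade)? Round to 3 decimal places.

0.388

At equilibrium m(1−p*) = e·p*, so e = m(1−p*)/p*.
e = 0.419 × 0.4810 / 0.519 = 0.3883.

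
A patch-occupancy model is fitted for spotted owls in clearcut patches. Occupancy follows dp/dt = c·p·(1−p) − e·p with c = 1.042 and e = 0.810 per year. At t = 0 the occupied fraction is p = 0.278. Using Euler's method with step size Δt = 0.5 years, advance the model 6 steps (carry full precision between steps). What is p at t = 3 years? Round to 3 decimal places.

0.246

Update rule: p ← p + [c·p·(1−p) − e·p]·Δt with Δt = 0.5.
t = 0.5: p = 0.27800 + (-0.00802) = 0.26998
t = 1: p = 0.26998 + (-0.00666) = 0.26332
t = 1.5: p = 0.26332 + (-0.00558) = 0.25774
t = 2: p = 0.25774 + (-0.00471) = 0.25303
t = 2.5: p = 0.25303 + (-0.00401) = 0.24903
t = 3: p = 0.24903 + (-0.00342) = 0.24560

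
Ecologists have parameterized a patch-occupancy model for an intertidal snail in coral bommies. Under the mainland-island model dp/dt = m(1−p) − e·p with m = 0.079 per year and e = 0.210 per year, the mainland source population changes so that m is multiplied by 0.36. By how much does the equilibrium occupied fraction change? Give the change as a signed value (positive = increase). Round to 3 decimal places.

Before: p* = 0.079/(0.079+0.210) = 0.2734.
After: m = 0.02844, e = 0.21; p* = 0.02844/0.2384 = 0.1193.
Δp* = 0.1193 − 0.2734 = -0.1541.

-0.154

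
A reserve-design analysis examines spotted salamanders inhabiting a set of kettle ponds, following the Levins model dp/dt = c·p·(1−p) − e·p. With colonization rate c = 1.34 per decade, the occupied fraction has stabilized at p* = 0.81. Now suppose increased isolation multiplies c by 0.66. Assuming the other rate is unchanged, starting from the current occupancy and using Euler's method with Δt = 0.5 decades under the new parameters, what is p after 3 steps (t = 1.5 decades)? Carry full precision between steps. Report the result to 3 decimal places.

0.740

Balance c(1−p*) = e gives e = 1.34×(1 − 0.81000) = 0.25460.
Starting from p₀ = 0.81000; update p ← p + (dp/dt)·Δt with the new parameters.
p: 0.81000 → 0.77494  (Δp = -0.03506)
p: 0.77494 → 0.75341  (Δp = -0.02153)
p: 0.75341 → 0.73966  (Δp = -0.01376)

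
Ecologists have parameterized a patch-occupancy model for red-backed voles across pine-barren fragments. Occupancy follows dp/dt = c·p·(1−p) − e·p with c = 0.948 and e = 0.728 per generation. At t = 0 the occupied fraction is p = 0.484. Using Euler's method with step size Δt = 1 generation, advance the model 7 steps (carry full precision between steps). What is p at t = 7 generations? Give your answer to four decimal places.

0.2507

Update rule: p ← p + [c·p·(1−p) − e·p]·Δt with Δt = 1.
  1  |  dp/dt·Δt = -0.115595  |  p_1 = 0.368405
  2  |  dp/dt·Δt = -0.047616  |  p_2 = 0.320790
  3  |  dp/dt·Δt = -0.026981  |  p_3 = 0.293808
  4  |  dp/dt·Δt = -0.017197  |  p_4 = 0.276612
  5  |  dp/dt·Δt = -0.011681  |  p_5 = 0.264931
  6  |  dp/dt·Δt = -0.008254  |  p_6 = 0.256677
  7  |  dp/dt·Δt = -0.005988  |  p_7 = 0.250689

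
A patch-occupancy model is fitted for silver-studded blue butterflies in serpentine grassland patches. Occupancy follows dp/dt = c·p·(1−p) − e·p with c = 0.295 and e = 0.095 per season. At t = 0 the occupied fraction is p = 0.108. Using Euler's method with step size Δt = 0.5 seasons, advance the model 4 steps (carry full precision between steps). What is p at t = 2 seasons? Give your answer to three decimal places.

0.148

Update rule: p ← p + [c·p·(1−p) − e·p]·Δt with Δt = 0.5.
t = 0.5: p = 0.10800 + (+0.00908) = 0.11708
t = 1: p = 0.11708 + (+0.00969) = 0.12677
t = 1.5: p = 0.12677 + (+0.01031) = 0.13707
t = 2: p = 0.13707 + (+0.01094) = 0.14801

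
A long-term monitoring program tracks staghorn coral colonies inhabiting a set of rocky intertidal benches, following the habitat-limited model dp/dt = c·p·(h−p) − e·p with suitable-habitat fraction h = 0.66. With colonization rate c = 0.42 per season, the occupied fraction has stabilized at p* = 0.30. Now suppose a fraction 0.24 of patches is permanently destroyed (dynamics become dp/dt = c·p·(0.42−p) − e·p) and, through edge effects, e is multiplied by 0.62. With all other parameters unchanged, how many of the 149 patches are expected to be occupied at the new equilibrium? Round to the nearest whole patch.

29

Balance c(h−p*) = e gives e = 0.42×(0.66 − 0.30000) = 0.15120.
New p* = 0.42 − e/c = 0.42 − 0.09374/0.42000 = 0.19681.
Expected occupied = 149 × 0.19681 = 29.32 ≈ 29.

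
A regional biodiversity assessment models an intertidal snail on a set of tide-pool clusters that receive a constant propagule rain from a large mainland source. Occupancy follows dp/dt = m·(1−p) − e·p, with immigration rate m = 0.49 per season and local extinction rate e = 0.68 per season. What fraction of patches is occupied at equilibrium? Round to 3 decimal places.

0.419

Setting dp/dt = 0: m − m·p* = e·p*, so m = (m+e)·p*.
p* = m/(m+e) = 0.49/(0.49+0.68) = 0.49/1.1700 = 0.4188.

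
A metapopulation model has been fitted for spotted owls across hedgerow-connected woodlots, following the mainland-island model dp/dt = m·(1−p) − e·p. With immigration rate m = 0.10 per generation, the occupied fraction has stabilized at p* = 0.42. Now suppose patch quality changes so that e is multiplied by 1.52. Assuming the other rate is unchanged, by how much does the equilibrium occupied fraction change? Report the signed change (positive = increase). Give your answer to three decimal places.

-0.097

Balance m(1−p*) = e·p* gives e = m(1−p*)/p* = 0.10×0.58000/0.42000 = 0.13810.
New p* = m/(m+e) = 0.10000/(0.10000+0.20991) = 0.32267.
Δp* = 0.32267 − 0.42000 = -0.09733.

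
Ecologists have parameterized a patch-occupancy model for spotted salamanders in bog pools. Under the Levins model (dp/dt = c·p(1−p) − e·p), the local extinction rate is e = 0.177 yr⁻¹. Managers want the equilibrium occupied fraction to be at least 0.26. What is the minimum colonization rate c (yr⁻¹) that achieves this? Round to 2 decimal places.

p* = 1 − e/c ≥ 0.26 requires e/c ≤ 0.7400, i.e. c ≥ e/0.7400.
c_min = 0.177/0.7400 = 0.2392.

0.24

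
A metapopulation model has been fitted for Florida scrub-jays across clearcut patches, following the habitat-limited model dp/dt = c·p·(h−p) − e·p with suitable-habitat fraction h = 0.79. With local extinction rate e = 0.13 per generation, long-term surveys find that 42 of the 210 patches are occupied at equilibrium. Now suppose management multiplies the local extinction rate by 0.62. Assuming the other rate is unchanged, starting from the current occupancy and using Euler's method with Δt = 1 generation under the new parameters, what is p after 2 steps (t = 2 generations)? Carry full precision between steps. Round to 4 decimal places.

0.2198

Observed p* = 42/210 = 0.20000.
Balance c(h−p*) = e gives c = e/(0.79 − 0.20000) = 0.13/0.59000 = 0.22034.
Starting from p₀ = 0.20000; update p ← p + (dp/dt)·Δt with the new parameters.
p: 0.20000 → 0.20988  (Δp = +0.00988)
p: 0.20988 → 0.21979  (Δp = +0.00991)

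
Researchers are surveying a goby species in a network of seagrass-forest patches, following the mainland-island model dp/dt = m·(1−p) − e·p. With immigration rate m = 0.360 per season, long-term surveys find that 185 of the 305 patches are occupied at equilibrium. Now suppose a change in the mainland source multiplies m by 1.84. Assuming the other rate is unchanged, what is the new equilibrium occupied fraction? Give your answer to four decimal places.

Observed p* = 185/305 = 0.60656.
Balance m(1−p*) = e·p* gives e = m(1−p*)/p* = 0.360×0.39344/0.60656 = 0.23351.
New p* = m/(m+e) = 0.66240/(0.66240+0.23351) = 0.73936.

0.7394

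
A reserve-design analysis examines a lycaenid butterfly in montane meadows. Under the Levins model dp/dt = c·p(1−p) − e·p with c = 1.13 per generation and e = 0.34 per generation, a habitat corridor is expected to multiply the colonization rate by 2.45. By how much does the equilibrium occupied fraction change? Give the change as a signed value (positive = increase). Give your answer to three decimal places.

0.178

Before: p* = 1 − 0.34/1.13 = 0.6991.
After the change, c = 2.7685, e = 0.34, so p* = 1 − 0.34/2.7685 = 0.8772.
Δp* = 0.8772 − 0.6991 = +0.1781.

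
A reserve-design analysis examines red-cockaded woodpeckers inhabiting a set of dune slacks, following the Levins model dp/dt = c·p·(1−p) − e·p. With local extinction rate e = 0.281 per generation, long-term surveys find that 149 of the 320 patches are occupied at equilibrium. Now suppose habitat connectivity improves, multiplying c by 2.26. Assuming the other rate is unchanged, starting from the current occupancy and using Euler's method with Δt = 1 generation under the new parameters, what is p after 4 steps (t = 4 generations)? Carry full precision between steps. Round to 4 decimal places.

0.7631

Observed p* = 149/320 = 0.46563.
Balance c(1−p*) = e gives c = e/(1 − 0.46563) = 0.281/0.53438 = 0.52585.
Starting from p₀ = 0.46563; update p ← p + (dp/dt)·Δt with the new parameters.
t = 1: p = 0.46563 + (+0.16486) = 0.63048
t = 2: p = 0.63048 + (+0.09970) = 0.73019
t = 3: p = 0.73019 + (+0.02895) = 0.75914
t = 4: p = 0.75914 + (+0.00398) = 0.76312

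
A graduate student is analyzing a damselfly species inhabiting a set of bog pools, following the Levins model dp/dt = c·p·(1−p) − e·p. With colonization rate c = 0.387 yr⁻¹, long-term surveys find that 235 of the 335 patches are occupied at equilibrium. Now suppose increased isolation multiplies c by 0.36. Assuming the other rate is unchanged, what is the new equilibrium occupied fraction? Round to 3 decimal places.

Observed p* = 235/335 = 0.70149.
Balance c(1−p*) = e gives e = 0.387×(1 − 0.70149) = 0.11552.
New p* = 1 − e/c = 1 − 0.11552/0.13932 = 0.17083.

0.171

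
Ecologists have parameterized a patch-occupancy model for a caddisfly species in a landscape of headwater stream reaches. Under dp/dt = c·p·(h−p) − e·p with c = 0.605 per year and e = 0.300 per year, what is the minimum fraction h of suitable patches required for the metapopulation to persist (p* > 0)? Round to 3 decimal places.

p* = h − e/c is positive only when h > e/c.
h_min = e/c = 0.300/0.605 = 0.4959.

0.496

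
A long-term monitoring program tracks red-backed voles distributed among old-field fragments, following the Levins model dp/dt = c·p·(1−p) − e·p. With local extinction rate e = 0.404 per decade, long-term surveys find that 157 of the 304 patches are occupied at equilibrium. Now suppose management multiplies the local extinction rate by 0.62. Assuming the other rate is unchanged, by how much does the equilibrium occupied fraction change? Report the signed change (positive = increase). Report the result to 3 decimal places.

0.184

Observed p* = 157/304 = 0.51645.
Balance c(1−p*) = e gives c = e/(1 − 0.51645) = 0.404/0.48355 = 0.83549.
New p* = 1 − e/c = 1 − 0.25048/0.83549 = 0.70020.
Δp* = 0.70020 − 0.51645 = +0.18375.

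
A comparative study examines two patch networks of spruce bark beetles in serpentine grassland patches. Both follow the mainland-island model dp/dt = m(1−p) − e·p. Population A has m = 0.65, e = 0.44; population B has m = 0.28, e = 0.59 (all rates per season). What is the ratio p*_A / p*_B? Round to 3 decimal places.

1.853

A: p*_A = m/(m+e) = 0.65/1.0900 = 0.5963.
B: p*_B = 0.28/0.8700 = 0.3218.
p*_A / p*_B = 0.5963/0.3218 = 1.8529.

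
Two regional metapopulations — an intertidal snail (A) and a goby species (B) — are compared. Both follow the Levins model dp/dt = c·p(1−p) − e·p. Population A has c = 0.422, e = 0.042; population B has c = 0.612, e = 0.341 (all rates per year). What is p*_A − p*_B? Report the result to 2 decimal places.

A: p*_A = 1 − 0.042/0.422 = 0.9005.
B: p*_B = 1 − 0.341/0.612 = 0.4428.
p*_A − p*_B = 0.9005 − 0.4428 = 0.4577.

0.46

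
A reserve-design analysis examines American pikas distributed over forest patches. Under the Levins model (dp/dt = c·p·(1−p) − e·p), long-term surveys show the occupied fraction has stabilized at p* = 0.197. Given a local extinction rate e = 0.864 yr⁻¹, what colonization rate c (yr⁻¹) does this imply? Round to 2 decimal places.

At equilibrium c(1−p*) = e, so c = e/(1−p*).
c = 0.864/(1 − 0.197) = 0.864/0.8030 = 1.0760.

1.08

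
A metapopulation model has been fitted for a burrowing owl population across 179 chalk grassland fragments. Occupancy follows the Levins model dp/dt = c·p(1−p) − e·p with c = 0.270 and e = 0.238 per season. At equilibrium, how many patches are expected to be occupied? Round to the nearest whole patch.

p* = 1 − e/c = 1 − 0.238/0.270 = 0.1185.
Expected occupied patches = N × p* = 179 × 0.1185 = 21.21 ≈ 21.

21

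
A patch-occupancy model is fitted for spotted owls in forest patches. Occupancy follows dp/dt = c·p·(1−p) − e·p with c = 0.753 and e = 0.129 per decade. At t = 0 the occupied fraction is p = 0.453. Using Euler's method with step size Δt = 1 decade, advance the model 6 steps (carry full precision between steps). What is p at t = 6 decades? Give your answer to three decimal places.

Update rule: p ← p + [c·p·(1−p) − e·p]·Δt with Δt = 1.
  1  |  dp/dt·Δt = +0.128150  |  p_1 = 0.581150
  2  |  dp/dt·Δt = +0.108323  |  p_2 = 0.689473
  3  |  dp/dt·Δt = +0.072275  |  p_3 = 0.761748
  4  |  dp/dt·Δt = +0.038395  |  p_4 = 0.800143
  5  |  dp/dt·Δt = +0.017197  |  p_5 = 0.817340
  6  |  dp/dt·Δt = +0.006983  |  p_6 = 0.824322

0.824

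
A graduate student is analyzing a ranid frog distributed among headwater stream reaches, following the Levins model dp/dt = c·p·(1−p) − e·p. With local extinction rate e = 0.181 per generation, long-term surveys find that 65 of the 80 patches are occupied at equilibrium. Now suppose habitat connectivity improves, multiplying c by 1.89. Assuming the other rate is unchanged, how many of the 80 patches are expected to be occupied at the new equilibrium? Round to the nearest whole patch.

72

Observed p* = 65/80 = 0.81250.
Balance c(1−p*) = e gives c = e/(1 − 0.81250) = 0.181/0.18750 = 0.96533.
New p* = 1 − e/c = 1 − 0.18100/1.82447 = 0.90079.
Expected occupied = 80 × 0.90079 = 72.06 ≈ 72.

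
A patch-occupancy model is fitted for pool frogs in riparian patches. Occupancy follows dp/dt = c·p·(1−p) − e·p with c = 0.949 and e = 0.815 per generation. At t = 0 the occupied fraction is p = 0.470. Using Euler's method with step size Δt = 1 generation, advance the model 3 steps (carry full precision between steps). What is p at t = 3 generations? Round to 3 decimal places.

Update rule: p ← p + [c·p·(1−p) − e·p]·Δt with Δt = 1.
t = 1: p = 0.47000 + (-0.14665) = 0.32335
t = 2: p = 0.32335 + (-0.05589) = 0.26745
t = 3: p = 0.26745 + (-0.03204) = 0.23541

0.235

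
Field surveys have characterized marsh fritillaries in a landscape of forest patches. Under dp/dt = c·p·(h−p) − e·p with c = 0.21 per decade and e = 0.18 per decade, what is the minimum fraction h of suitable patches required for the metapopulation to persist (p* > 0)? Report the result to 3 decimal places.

p* = h − e/c is positive only when h > e/c.
h_min = e/c = 0.18/0.21 = 0.8571.

0.857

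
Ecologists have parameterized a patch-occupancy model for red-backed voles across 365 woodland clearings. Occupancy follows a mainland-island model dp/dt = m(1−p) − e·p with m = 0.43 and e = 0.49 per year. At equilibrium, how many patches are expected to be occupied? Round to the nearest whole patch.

171

p* = m/(m+e) = 0.43/0.9200 = 0.4674.
Expected occupied patches = N × p* = 365 × 0.4674 = 170.60 ≈ 171.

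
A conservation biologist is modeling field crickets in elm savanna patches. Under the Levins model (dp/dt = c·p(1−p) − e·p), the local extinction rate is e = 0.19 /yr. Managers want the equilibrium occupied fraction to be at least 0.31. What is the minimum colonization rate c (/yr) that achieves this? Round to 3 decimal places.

0.275

p* = 1 − e/c ≥ 0.31 requires e/c ≤ 0.6900, i.e. c ≥ e/0.6900.
c_min = 0.19/0.6900 = 0.2754.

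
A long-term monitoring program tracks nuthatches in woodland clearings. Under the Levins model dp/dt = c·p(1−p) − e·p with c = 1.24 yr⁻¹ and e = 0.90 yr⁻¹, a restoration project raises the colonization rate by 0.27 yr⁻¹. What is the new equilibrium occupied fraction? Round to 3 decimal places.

0.404

Before: p* = 1 − 0.90/1.24 = 0.2742.
After the change, c = 1.51, e = 0.9, so p* = 1 − 0.9/1.51 = 0.4040.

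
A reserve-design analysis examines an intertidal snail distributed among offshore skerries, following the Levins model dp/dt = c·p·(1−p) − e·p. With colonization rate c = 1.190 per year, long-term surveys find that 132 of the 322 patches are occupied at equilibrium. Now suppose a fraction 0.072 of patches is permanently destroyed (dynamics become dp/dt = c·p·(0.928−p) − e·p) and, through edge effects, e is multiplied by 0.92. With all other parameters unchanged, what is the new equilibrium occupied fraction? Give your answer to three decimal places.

Observed p* = 132/322 = 0.40994.
Balance c(1−p*) = e gives e = 1.190×(1 − 0.40994) = 0.70217.
New p* = 0.928 − e/c = 0.928 − 0.64600/1.19000 = 0.38514.

0.385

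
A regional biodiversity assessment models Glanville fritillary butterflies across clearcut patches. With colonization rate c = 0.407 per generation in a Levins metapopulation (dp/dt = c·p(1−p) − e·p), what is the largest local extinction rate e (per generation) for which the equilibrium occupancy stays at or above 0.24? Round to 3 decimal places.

1 − e/c ≥ 0.24 ⇒ e ≤ c(1 − 0.24) = 0.407 × 0.7600.
e_max = 0.3093.

0.309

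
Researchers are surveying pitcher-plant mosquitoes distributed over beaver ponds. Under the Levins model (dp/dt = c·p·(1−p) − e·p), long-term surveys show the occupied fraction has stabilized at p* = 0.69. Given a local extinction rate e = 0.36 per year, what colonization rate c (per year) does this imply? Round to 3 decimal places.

1.161

At equilibrium c(1−p*) = e, so c = e/(1−p*).
c = 0.36/(1 − 0.69) = 0.36/0.3100 = 1.1613.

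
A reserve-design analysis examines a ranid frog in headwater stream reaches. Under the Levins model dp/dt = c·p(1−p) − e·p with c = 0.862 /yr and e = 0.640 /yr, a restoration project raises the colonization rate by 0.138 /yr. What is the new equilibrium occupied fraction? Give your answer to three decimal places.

0.360

Before: p* = 1 − 0.640/0.862 = 0.2575.
After the change, c = 1, e = 0.64, so p* = 1 − 0.64/1 = 0.3600.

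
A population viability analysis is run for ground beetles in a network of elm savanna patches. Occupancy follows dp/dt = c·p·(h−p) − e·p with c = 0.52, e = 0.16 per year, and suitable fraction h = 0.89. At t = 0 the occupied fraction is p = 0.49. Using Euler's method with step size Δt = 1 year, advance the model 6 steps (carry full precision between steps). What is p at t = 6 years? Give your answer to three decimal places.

0.569

Update rule: p ← p + [c·p·(h−p) − e·p]·Δt with Δt = 1.
p: 0.49000 → 0.51352  (Δp = +0.02352)
p: 0.51352 → 0.53189  (Δp = +0.01837)
p: 0.53189 → 0.54583  (Δp = +0.01395)
p: 0.54583 → 0.55619  (Δp = +0.01035)
p: 0.55619 → 0.56374  (Δp = +0.00755)
p: 0.56374 → 0.56918  (Δp = +0.00544)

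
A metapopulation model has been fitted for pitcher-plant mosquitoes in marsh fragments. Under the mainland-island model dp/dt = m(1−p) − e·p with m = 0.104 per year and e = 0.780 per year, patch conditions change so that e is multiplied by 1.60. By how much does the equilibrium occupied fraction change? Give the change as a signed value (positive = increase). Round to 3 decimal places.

-0.041

Before: p* = 0.104/(0.104+0.780) = 0.1176.
After: m = 0.104, e = 1.248; p* = 0.104/1.3520 = 0.0769.
Δp* = 0.0769 − 0.1176 = -0.0407.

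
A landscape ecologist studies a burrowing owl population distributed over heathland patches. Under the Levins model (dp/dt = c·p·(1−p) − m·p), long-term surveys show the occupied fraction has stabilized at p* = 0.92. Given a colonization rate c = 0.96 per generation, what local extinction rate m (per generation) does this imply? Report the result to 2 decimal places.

At equilibrium c(1−p*) = m.
m = 0.96 × (1 − 0.92) = 0.96 × 0.0800 = 0.0768.

0.08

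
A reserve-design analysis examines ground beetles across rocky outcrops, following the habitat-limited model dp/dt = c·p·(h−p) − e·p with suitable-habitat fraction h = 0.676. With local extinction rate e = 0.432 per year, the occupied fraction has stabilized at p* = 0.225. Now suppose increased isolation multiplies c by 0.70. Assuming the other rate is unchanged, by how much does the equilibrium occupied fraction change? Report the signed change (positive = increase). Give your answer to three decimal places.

Balance c(h−p*) = e gives c = e/(0.676 − 0.22500) = 0.432/0.45100 = 0.95787.
New p* = 0.676 − e/c = 0.676 − 0.43200/0.67051 = 0.03171.
Δp* = 0.03171 − 0.22500 = -0.19329.

-0.193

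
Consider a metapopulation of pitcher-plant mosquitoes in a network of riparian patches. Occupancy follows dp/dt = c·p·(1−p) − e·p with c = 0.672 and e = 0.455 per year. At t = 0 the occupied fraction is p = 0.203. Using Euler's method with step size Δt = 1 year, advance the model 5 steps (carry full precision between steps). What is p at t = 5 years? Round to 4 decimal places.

0.2718

Update rule: p ← p + [c·p·(1−p) − e·p]·Δt with Δt = 1.
t = 1: p = 0.20300 + (+0.01636) = 0.21936
t = 2: p = 0.21936 + (+0.01527) = 0.23462
t = 3: p = 0.23462 + (+0.01392) = 0.24854
t = 4: p = 0.24854 + (+0.01242) = 0.26097
t = 5: p = 0.26097 + (+0.01086) = 0.27183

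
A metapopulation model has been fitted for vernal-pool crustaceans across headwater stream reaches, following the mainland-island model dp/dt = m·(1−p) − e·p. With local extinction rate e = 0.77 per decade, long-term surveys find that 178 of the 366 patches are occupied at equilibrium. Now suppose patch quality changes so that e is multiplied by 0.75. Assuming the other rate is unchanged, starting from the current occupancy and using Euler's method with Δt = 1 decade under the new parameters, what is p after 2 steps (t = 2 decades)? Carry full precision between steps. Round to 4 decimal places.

0.5513

Observed p* = 178/366 = 0.48634.
Balance m(1−p*) = e·p* gives m = e·p*/(1−p*) = 0.77×0.48634/0.51366 = 0.72904.
Starting from p₀ = 0.48634; update p ← p + (dp/dt)·Δt with the new parameters.
step 1: Δp = +0.09362, p = 0.57996
step 2: Δp = -0.02870, p = 0.55126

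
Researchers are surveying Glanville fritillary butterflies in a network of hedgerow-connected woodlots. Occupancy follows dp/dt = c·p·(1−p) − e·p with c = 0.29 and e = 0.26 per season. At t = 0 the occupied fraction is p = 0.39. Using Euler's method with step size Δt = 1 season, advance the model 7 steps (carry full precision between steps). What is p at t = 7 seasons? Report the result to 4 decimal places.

Update rule: p ← p + [c·p·(1−p) − e·p]·Δt with Δt = 1.
p: 0.39000 → 0.35759  (Δp = -0.03241)
p: 0.35759 → 0.33124  (Δp = -0.02635)
p: 0.33124 → 0.30936  (Δp = -0.02188)
p: 0.30936 → 0.29088  (Δp = -0.01847)
p: 0.29088 → 0.27507  (Δp = -0.01581)
p: 0.27507 → 0.26138  (Δp = -0.01369)
p: 0.26138 → 0.24941  (Δp = -0.01197)

0.2494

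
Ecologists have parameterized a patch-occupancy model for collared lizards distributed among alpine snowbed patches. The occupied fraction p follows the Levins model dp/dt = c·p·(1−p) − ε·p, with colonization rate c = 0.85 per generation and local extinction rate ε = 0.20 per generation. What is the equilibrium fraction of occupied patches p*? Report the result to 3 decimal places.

0.765

At equilibrium, colonization balances extinction: c·p*·(1−p*) = ε·p*.
So p* = 1 − ε/c = 1 − 0.20/0.85 = 1 − 0.2353 = 0.7647.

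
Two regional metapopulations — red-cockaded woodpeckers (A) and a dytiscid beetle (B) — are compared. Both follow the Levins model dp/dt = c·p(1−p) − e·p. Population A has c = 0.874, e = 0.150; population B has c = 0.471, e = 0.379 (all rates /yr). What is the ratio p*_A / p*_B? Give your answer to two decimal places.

A: p*_A = 1 − 0.150/0.874 = 0.8284.
B: p*_B = 1 − 0.379/0.471 = 0.1953.
p*_A / p*_B = 0.8284/0.1953 = 4.2409.

4.24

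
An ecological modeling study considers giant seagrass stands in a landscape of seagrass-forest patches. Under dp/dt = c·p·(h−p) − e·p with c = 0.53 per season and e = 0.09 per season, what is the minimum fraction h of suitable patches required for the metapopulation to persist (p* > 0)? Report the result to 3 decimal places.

p* = h − e/c is positive only when h > e/c.
h_min = e/c = 0.09/0.53 = 0.1698.

0.170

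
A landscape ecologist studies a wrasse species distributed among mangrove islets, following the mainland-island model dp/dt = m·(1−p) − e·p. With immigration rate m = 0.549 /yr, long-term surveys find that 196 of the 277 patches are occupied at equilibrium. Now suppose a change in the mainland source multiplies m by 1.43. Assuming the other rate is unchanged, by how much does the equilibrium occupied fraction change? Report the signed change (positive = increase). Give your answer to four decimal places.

Observed p* = 196/277 = 0.70758.
Balance m(1−p*) = e·p* gives e = m(1−p*)/p* = 0.549×0.29242/0.70758 = 0.22688.
New p* = m/(m+e) = 0.78507/(0.78507+0.22688) = 0.77580.
Δp* = 0.77580 − 0.70758 = +0.06822.

0.0682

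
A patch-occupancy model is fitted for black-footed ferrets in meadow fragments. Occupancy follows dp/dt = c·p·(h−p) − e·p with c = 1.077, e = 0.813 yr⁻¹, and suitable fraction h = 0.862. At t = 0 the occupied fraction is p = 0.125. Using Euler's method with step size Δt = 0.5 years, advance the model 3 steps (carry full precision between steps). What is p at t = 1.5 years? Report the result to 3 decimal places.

Update rule: p ← p + [c·p·(h−p) − e·p]·Δt with Δt = 0.5.
step 1: Δp = -0.00120, p = 0.12380
step 2: Δp = -0.00111, p = 0.12269
step 3: Δp = -0.00103, p = 0.12166

0.122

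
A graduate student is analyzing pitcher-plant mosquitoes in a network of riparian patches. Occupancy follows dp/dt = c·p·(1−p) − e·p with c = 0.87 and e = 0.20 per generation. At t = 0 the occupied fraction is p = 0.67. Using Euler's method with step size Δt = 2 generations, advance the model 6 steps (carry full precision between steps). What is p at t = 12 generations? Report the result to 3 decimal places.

0.770

Update rule: p ← p + [c·p·(1−p) − e·p]·Δt with Δt = 2.
step 1: Δp = +0.11671, p = 0.78671
step 2: Δp = -0.02272, p = 0.76399
step 3: Δp = +0.00814, p = 0.77213
step 4: Δp = -0.00271, p = 0.76942
step 5: Δp = +0.00093, p = 0.77035
step 6: Δp = -0.00031, p = 0.77004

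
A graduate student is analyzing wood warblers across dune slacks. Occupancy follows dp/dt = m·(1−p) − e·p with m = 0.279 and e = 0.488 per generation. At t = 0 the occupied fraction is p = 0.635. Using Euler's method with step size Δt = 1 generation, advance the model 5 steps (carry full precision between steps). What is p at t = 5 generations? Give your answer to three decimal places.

0.364

Update rule: p ← p + [m·(1−p) − e·p]·Δt with Δt = 1.
  1  |  dp/dt·Δt = -0.208045  |  p_1 = 0.426955
  2  |  dp/dt·Δt = -0.048474  |  p_2 = 0.378481
  3  |  dp/dt·Δt = -0.011295  |  p_3 = 0.367186
  4  |  dp/dt·Δt = -0.002632  |  p_4 = 0.364554
  5  |  dp/dt·Δt = -0.000613  |  p_5 = 0.363941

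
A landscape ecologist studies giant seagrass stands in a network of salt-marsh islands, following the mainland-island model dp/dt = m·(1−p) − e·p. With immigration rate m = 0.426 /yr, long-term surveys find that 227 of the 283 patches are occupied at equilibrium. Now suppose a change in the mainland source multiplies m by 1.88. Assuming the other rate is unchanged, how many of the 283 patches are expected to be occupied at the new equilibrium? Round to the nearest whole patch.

250

Observed p* = 227/283 = 0.80212.
Balance m(1−p*) = e·p* gives e = m(1−p*)/p* = 0.426×0.19788/0.80212 = 0.10509.
New p* = m/(m+e) = 0.80088/(0.80088+0.10509) = 0.88400.
Expected occupied = 283 × 0.88400 = 250.17 ≈ 250.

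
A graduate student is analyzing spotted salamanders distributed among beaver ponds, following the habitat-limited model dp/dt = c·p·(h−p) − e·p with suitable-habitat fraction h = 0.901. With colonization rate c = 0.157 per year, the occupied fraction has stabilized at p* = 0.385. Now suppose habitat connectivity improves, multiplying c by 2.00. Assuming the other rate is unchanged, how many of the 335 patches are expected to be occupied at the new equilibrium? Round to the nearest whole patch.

Balance c(h−p*) = e gives e = 0.157×(0.901 − 0.38500) = 0.08101.
New p* = 0.901 − e/c = 0.901 − 0.08101/0.31400 = 0.64301.
Expected occupied = 335 × 0.64301 = 215.41 ≈ 215.

215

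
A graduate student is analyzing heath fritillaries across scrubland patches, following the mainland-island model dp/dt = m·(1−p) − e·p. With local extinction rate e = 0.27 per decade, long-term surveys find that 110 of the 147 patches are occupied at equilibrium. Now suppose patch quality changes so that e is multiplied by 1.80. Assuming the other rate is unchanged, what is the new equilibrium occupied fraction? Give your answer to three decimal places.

0.623

Observed p* = 110/147 = 0.74830.
Balance m(1−p*) = e·p* gives m = e·p*/(1−p*) = 0.27×0.74830/0.25170 = 0.80271.
New p* = m/(m+e) = 0.80271/(0.80271+0.48600) = 0.62288.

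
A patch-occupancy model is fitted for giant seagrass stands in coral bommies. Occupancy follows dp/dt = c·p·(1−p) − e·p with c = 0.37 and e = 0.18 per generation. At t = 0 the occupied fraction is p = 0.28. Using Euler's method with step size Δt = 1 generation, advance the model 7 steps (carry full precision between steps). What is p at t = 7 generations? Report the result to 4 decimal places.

0.4245

Update rule: p ← p + [c·p·(1−p) − e·p]·Δt with Δt = 1.
step 1: Δp = +0.02419, p = 0.30419
step 2: Δp = +0.02356, p = 0.32775
step 3: Δp = +0.02253, p = 0.35028
step 4: Δp = +0.02116, p = 0.37143
step 5: Δp = +0.01953, p = 0.39096
step 6: Δp = +0.01773, p = 0.40869
step 7: Δp = +0.01585, p = 0.42454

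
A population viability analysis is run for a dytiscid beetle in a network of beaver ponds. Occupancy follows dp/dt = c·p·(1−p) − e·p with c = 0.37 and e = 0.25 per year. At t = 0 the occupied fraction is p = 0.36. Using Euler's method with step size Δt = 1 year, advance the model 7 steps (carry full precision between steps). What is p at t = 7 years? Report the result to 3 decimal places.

0.338

Update rule: p ← p + [c·p·(1−p) − e·p]·Δt with Δt = 1.
p: 0.36000 → 0.35525  (Δp = -0.00475)
p: 0.35525 → 0.35118  (Δp = -0.00406)
p: 0.35118 → 0.34769  (Δp = -0.00349)
p: 0.34769 → 0.34469  (Δp = -0.00301)
p: 0.34469 → 0.34209  (Δp = -0.00260)
p: 0.34209 → 0.33984  (Δp = -0.00225)
p: 0.33984 → 0.33789  (Δp = -0.00195)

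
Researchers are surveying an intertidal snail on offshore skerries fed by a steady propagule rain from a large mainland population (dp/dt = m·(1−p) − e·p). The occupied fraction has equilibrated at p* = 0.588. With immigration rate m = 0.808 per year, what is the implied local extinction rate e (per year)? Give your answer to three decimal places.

At equilibrium m(1−p*) = e·p*, so e = m(1−p*)/p*.
e = 0.808 × 0.4120 / 0.588 = 0.5661.

0.566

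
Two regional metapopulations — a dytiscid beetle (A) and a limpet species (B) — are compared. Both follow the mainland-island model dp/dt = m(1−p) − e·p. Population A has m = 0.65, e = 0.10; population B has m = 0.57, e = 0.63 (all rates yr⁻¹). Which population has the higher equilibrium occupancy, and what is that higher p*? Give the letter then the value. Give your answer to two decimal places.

A, 0.87

A: p*_A = m/(m+e) = 0.65/0.7500 = 0.8667.
B: p*_B = 0.57/1.2000 = 0.4750.
A is higher at 0.8667.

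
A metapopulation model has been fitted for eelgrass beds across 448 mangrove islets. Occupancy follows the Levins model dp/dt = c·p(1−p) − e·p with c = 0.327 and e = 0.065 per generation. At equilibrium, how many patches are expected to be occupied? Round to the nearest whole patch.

p* = 1 − e/c = 1 − 0.065/0.327 = 0.8012.
Expected occupied patches = N × p* = 448 × 0.8012 = 358.95 ≈ 359.

359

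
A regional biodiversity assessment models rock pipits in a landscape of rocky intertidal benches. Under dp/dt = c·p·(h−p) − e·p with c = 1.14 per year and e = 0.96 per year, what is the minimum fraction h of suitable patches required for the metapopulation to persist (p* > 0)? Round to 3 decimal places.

0.842

p* = h − e/c is positive only when h > e/c.
h_min = e/c = 0.96/1.14 = 0.8421.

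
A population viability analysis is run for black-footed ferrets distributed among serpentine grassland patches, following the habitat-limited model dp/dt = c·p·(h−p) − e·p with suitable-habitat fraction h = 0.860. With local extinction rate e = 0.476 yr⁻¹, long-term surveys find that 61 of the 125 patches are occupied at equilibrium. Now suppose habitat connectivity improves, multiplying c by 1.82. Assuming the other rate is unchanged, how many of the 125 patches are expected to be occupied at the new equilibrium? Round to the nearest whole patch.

Observed p* = 61/125 = 0.48800.
Balance c(h−p*) = e gives c = e/(0.86 − 0.48800) = 0.476/0.37200 = 1.27957.
New p* = 0.86 − e/c = 0.86 − 0.47600/2.32882 = 0.65560.
Expected occupied = 125 × 0.65560 = 81.95 ≈ 82.

82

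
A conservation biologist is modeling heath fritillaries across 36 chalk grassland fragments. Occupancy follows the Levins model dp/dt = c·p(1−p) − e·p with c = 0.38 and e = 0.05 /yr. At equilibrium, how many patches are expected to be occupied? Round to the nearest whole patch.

p* = 1 − e/c = 1 − 0.05/0.38 = 0.8684.
Expected occupied patches = N × p* = 36 × 0.8684 = 31.26 ≈ 31.

31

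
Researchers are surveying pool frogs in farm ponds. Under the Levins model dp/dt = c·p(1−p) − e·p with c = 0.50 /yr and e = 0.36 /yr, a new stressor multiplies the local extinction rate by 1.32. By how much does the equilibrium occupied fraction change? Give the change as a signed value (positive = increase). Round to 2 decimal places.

Before: p* = 1 − 0.36/0.50 = 0.2800.
After the change, c = 0.5, e = 0.4752, so p* = 1 − 0.4752/0.5 = 0.0496.
Δp* = 0.0496 − 0.2800 = -0.2304.

-0.23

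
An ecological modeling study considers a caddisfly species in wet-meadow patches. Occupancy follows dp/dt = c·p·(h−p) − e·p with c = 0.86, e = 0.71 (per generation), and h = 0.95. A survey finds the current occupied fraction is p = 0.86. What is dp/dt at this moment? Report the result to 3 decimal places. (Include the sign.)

Colonization term: c·p·(h−p) = 0.86×0.86×0.0900 = 0.06656.
Extinction term: e·p = 0.61060.
dp/dt = 0.06656 − 0.61060 = -0.54404.

-0.544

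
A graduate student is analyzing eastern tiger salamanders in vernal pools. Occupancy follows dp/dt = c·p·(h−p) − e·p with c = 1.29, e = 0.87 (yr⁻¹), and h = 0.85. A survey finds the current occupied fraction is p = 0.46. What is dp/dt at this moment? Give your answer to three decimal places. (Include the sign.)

-0.169

Colonization term: c·p·(h−p) = 1.29×0.46×0.3900 = 0.23143.
Extinction term: e·p = 0.40020.
dp/dt = 0.23143 − 0.40020 = -0.16877.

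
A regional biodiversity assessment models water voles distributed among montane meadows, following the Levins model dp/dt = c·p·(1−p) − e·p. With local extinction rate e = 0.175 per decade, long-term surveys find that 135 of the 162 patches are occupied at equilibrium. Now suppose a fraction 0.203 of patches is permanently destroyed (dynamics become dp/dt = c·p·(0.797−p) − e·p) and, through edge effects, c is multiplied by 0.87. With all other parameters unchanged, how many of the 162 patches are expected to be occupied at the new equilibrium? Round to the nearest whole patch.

Observed p* = 135/162 = 0.83333.
Balance c(1−p*) = e gives c = e/(1 − 0.83333) = 0.175/0.16667 = 1.04998.
New p* = 0.797 − e/c = 0.797 − 0.17500/0.91348 = 0.60542.
Expected occupied = 162 × 0.60542 = 98.08 ≈ 98.

98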